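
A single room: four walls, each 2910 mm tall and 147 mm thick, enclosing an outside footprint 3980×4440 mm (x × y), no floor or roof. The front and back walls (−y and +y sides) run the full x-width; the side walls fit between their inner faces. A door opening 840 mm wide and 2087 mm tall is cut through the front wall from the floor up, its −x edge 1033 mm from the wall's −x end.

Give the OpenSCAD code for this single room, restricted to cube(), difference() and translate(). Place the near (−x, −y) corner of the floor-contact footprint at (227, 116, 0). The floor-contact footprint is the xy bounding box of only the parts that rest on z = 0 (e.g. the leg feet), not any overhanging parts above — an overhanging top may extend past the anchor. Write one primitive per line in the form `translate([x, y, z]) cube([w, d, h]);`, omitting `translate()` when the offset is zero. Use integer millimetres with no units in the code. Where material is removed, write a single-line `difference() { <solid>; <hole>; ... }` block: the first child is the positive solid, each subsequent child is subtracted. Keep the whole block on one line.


difference() { translate([227, 116, 0]) cube([3980, 147, 2910]); translate([1260, 116, 0]) cube([840, 147, 2087]); }
translate([227, 4409, 0]) cube([3980, 147, 2910]);
translate([227, 263, 0]) cube([147, 4146, 2910]);
translate([4060, 263, 0]) cube([147, 4146, 2910]);


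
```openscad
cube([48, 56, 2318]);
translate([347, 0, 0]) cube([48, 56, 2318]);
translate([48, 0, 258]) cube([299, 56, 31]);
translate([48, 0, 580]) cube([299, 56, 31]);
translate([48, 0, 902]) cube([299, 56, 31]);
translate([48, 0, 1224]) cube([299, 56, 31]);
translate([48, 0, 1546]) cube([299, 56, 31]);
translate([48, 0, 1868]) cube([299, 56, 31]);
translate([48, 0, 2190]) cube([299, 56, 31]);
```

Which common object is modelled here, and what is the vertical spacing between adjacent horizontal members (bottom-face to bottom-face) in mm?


A ladder. The rung spacing is 322 mm.

Two tall 48×56 posts with 7 short bars between them — a ladder. Adjacent rungs sit at z = 258 and z = 580, so the spacing is 580 − 258 = 322 mm.


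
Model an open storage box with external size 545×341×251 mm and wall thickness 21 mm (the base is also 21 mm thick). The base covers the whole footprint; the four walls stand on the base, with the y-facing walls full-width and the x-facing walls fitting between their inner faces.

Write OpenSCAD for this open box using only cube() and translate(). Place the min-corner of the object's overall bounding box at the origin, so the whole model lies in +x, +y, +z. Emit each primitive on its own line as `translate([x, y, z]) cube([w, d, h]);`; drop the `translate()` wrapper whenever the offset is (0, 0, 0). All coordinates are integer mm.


cube([545, 341, 21]);
translate([0, 0, 21]) cube([545, 21, 230]);
translate([0, 320, 21]) cube([545, 21, 230]);
translate([0, 21, 21]) cube([21, 299, 230]);
translate([524, 21, 21]) cube([21, 299, 230]);


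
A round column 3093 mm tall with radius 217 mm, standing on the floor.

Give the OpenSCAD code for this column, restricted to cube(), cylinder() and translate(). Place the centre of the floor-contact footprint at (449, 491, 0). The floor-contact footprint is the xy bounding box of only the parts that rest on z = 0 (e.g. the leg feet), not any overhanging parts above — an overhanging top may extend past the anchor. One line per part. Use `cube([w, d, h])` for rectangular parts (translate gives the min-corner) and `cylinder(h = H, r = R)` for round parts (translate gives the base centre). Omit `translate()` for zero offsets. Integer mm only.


translate([449, 491, 0]) cylinder(h = 3093, r = 217);


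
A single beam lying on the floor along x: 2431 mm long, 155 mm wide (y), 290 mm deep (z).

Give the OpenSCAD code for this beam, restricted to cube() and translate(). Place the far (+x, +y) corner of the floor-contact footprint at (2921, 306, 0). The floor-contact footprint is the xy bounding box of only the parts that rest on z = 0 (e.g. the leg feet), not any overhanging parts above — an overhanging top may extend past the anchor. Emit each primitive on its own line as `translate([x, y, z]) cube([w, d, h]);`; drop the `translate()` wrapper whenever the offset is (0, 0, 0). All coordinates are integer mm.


translate([490, 151, 0]) cube([2431, 155, 290]);


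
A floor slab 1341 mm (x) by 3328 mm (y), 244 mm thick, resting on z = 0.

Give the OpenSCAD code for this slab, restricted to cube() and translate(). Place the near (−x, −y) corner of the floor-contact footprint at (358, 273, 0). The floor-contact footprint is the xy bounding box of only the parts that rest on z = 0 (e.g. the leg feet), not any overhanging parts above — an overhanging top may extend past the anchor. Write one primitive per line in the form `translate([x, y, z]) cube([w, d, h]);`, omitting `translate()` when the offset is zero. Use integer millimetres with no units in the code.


translate([358, 273, 0]) cube([1341, 3328, 244]);


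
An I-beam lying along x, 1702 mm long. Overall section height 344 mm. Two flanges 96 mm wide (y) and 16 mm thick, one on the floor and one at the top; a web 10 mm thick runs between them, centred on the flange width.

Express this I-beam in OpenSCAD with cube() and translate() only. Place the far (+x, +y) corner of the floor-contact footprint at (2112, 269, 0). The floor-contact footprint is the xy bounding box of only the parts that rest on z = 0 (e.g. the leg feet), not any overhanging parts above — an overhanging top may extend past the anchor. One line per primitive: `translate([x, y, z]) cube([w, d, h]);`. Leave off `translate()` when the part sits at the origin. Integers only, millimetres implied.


translate([410, 173, 0]) cube([1702, 96, 16]);
translate([410, 216, 16]) cube([1702, 10, 312]);
translate([410, 173, 328]) cube([1702, 96, 16]);


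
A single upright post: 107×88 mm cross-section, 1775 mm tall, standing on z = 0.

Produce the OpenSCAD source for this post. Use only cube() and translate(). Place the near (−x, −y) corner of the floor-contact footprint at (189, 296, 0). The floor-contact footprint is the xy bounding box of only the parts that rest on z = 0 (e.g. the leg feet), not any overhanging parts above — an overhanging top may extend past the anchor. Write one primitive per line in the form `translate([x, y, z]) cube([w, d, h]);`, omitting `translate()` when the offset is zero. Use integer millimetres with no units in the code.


translate([189, 296, 0]) cube([107, 88, 1775]);


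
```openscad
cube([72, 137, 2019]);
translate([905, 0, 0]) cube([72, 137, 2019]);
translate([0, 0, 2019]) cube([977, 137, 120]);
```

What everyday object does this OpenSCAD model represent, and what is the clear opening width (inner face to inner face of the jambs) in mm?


A door frame. The clear opening width is 833 mm.

Two 2019 mm tall posts with a header on top — a door frame. The left jamb is 72 mm wide at x = 0; the right jamb starts at x = 905. The clear opening is 905 − 72 = 833 mm.


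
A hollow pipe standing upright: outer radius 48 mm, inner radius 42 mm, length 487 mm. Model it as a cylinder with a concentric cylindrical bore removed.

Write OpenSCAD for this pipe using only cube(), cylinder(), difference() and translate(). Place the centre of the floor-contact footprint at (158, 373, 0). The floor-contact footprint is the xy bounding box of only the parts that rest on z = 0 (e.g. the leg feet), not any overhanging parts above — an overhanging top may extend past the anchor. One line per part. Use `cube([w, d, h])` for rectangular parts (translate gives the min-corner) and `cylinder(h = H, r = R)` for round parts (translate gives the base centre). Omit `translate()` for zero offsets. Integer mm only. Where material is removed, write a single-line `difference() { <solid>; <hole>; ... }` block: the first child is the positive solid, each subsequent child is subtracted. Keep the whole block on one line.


difference() { translate([158, 373, 0]) cylinder(h = 487, r = 48); translate([158, 373, 0]) cylinder(h = 487, r = 42); }


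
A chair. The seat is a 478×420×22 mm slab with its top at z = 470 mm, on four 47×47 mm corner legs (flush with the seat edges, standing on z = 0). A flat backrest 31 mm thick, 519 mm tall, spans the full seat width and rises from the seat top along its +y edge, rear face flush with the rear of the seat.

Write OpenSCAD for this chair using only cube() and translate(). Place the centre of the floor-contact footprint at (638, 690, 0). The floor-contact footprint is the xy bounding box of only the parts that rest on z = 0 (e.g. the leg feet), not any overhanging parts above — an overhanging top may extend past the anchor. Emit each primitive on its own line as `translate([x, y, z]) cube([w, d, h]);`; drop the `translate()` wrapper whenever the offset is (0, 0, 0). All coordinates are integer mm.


// leg_h = 470 - 22 = 448
translate([399, 480, 448]) cube([478, 420, 22]);
translate([399, 480, 0]) cube([47, 47, 448]);
translate([830, 480, 0]) cube([47, 47, 448]);
translate([399, 853, 0]) cube([47, 47, 448]);
translate([830, 853, 0]) cube([47, 47, 448]);
translate([399, 869, 470]) cube([478, 31, 519]);


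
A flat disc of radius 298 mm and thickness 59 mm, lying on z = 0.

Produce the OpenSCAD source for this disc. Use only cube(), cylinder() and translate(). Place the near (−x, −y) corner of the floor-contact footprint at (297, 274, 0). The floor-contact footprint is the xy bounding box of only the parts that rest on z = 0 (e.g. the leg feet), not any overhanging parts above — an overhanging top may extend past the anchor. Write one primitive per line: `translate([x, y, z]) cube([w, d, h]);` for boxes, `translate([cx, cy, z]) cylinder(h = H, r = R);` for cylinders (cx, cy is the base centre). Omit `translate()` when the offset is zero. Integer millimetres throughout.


translate([595, 572, 0]) cylinder(h = 59, r = 298);


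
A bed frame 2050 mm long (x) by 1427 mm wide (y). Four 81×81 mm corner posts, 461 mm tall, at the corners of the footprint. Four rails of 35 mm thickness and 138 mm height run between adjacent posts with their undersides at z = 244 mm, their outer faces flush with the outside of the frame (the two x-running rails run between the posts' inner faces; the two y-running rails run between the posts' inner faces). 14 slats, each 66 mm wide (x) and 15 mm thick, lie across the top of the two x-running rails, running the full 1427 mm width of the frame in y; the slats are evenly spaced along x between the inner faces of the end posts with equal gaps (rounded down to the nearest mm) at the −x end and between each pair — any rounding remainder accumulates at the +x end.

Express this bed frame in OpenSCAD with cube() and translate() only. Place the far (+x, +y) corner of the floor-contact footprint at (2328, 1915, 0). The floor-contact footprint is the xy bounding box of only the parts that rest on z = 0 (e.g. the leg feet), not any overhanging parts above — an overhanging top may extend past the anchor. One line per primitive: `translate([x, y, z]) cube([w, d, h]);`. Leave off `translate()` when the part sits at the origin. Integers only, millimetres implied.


// slat z = rail_z + rail_h = 244 + 138 = 382
// slat gap = ⌊(1888 − 14·66) / 15⌋ = 64
translate([278, 488, 0]) cube([81, 81, 461]);
translate([278, 1834, 0]) cube([81, 81, 461]);
translate([2247, 488, 0]) cube([81, 81, 461]);
translate([2247, 1834, 0]) cube([81, 81, 461]);
translate([359, 488, 244]) cube([1888, 35, 138]);
translate([359, 1880, 244]) cube([1888, 35, 138]);
translate([278, 569, 244]) cube([35, 1265, 138]);
translate([2293, 569, 244]) cube([35, 1265, 138]);
translate([423, 488, 382]) cube([66, 1427, 15]);
translate([553, 488, 382]) cube([66, 1427, 15]);
translate([683, 488, 382]) cube([66, 1427, 15]);
translate([813, 488, 382]) cube([66, 1427, 15]);
translate([943, 488, 382]) cube([66, 1427, 15]);
translate([1073, 488, 382]) cube([66, 1427, 15]);
translate([1203, 488, 382]) cube([66, 1427, 15]);
translate([1333, 488, 382]) cube([66, 1427, 15]);
translate([1463, 488, 382]) cube([66, 1427, 15]);
translate([1593, 488, 382]) cube([66, 1427, 15]);
translate([1723, 488, 382]) cube([66, 1427, 15]);
translate([1853, 488, 382]) cube([66, 1427, 15]);
translate([1983, 488, 382]) cube([66, 1427, 15]);
translate([2113, 488, 382]) cube([66, 1427, 15]);


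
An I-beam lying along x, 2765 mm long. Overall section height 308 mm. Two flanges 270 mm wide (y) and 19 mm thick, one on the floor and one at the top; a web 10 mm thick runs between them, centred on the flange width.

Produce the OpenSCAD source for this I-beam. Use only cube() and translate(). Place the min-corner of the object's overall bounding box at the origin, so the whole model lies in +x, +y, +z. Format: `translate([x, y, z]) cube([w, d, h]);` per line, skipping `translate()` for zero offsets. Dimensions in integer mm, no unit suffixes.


cube([2765, 270, 19]);
translate([0, 130, 19]) cube([2765, 10, 270]);
translate([0, 0, 289]) cube([2765, 270, 19]);


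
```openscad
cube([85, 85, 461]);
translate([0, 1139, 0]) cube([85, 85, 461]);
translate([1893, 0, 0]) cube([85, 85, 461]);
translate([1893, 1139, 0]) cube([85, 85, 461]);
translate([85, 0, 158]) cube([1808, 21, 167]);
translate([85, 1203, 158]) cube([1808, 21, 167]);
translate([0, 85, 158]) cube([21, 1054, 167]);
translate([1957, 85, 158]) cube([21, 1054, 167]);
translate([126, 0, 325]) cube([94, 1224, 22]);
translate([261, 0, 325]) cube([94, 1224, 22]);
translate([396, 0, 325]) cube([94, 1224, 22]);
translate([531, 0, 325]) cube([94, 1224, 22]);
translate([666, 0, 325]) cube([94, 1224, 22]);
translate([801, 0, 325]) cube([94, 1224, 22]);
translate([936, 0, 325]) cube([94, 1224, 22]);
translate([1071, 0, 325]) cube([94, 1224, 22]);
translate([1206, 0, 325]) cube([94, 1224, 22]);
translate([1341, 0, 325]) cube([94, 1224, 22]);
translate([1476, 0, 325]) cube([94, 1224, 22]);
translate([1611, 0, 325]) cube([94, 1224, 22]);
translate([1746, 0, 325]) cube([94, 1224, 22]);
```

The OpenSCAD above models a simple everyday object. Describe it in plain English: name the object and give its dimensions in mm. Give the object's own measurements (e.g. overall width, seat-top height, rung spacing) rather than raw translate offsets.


A bed frame 1978 mm long (x) by 1224 mm wide (y). Four 85×85 mm corner posts, 461 mm tall, at the corners of the footprint. Four rails of 21 mm thickness and 167 mm height run between adjacent posts with their undersides at z = 158 mm, their outer faces flush with the outside of the frame (the two x-running rails run between the posts' inner faces; the two y-running rails run between the posts' inner faces). 13 slats, each 94 mm wide (x) and 22 mm thick, lie across the top of the two x-running rails, running the full 1224 mm width of the frame in y; along x they sit between the end posts with a 41 mm gap after the −x posts and between neighbouring slats, leaving 53 mm before the +x posts.


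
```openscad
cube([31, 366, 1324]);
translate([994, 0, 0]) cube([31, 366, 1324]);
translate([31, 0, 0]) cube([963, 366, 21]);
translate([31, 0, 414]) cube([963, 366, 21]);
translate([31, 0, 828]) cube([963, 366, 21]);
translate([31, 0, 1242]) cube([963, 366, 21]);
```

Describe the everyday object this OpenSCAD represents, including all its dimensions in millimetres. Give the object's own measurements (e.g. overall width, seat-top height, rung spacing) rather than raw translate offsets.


An open bookshelf. Two side panels, each 31 mm thick, 366 mm deep and 1324 mm tall, stand 1025 mm apart (outside-to-outside). Between them sit 4 shelves, each 21 mm thick and 366 mm deep, spanning the full gap between the sides. The bottom shelf rests on the floor (its underside at z = 0) and the clear gap between one shelf's top and the next shelf's underside is 393 mm.


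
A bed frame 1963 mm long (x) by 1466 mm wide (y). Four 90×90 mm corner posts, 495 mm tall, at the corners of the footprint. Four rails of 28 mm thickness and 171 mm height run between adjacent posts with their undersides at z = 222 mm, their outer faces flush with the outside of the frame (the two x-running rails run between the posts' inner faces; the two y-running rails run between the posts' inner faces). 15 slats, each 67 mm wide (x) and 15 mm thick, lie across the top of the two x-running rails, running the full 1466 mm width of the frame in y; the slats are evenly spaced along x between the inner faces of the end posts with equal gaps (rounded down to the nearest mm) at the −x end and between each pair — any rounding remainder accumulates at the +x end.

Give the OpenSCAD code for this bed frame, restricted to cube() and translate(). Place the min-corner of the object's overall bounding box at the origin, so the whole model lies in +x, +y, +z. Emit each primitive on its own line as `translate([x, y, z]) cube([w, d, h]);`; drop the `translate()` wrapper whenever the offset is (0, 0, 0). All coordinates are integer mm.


cube([90, 90, 495]);
translate([0, 1376, 0]) cube([90, 90, 495]);
translate([1873, 0, 0]) cube([90, 90, 495]);
translate([1873, 1376, 0]) cube([90, 90, 495]);
translate([90, 0, 222]) cube([1783, 28, 171]);
translate([90, 1438, 222]) cube([1783, 28, 171]);
translate([0, 90, 222]) cube([28, 1286, 171]);
translate([1935, 90, 222]) cube([28, 1286, 171]);
translate([138, 0, 393]) cube([67, 1466, 15]);
translate([253, 0, 393]) cube([67, 1466, 15]);
translate([368, 0, 393]) cube([67, 1466, 15]);
translate([483, 0, 393]) cube([67, 1466, 15]);
translate([598, 0, 393]) cube([67, 1466, 15]);
translate([713, 0, 393]) cube([67, 1466, 15]);
translate([828, 0, 393]) cube([67, 1466, 15]);
translate([943, 0, 393]) cube([67, 1466, 15]);
translate([1058, 0, 393]) cube([67, 1466, 15]);
translate([1173, 0, 393]) cube([67, 1466, 15]);
translate([1288, 0, 393]) cube([67, 1466, 15]);
translate([1403, 0, 393]) cube([67, 1466, 15]);
translate([1518, 0, 393]) cube([67, 1466, 15]);
translate([1633, 0, 393]) cube([67, 1466, 15]);
translate([1748, 0, 393]) cube([67, 1466, 15]);


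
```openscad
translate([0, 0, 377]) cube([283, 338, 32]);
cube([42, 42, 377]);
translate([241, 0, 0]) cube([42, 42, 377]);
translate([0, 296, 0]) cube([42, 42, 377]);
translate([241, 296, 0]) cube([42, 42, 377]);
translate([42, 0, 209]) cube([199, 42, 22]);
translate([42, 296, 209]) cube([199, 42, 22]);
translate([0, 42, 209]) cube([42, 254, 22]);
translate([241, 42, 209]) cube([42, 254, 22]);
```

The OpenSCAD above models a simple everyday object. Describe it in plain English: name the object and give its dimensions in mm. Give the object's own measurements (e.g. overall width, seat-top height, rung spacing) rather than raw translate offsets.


A four-legged stool. The seat is a 283×338×32 mm slab whose top surface is at z = 409 mm; four square legs, each 42×42 mm in cross-section, run from the floor (z = 0) to the underside of the seat, each flush with a corner of the seat. Four stretchers, 42 mm wide and 22 mm tall, connect adjacent legs with their undersides at z = 209 mm, each running between the inner faces of the legs it joins and aligned with the legs' outer faces on the other axis.


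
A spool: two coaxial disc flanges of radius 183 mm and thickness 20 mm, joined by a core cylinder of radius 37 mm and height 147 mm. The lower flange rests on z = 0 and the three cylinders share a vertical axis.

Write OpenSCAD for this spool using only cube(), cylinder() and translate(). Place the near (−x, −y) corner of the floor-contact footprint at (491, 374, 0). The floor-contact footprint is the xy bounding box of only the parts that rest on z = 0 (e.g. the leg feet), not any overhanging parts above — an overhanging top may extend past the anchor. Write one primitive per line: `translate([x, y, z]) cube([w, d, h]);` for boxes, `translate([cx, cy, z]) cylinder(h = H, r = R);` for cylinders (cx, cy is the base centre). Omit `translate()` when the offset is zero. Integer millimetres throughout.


translate([674, 557, 0]) cylinder(h = 20, r = 183);
translate([674, 557, 20]) cylinder(h = 147, r = 37);
translate([674, 557, 167]) cylinder(h = 20, r = 183);


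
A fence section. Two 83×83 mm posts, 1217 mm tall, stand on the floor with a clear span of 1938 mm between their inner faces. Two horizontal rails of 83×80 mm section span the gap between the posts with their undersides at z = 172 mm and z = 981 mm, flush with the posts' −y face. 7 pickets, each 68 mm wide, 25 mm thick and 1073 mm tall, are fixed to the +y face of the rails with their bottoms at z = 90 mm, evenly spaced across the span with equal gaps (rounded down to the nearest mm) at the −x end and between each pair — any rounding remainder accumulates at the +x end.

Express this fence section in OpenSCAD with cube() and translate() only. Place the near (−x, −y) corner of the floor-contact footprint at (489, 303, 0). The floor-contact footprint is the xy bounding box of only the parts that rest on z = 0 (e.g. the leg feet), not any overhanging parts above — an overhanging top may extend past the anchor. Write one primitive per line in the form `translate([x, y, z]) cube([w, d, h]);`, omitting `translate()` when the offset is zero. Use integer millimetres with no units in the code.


translate([489, 303, 0]) cube([83, 83, 1217]);
translate([2510, 303, 0]) cube([83, 83, 1217]);
translate([572, 303, 172]) cube([1938, 83, 80]);
translate([572, 303, 981]) cube([1938, 83, 80]);
translate([754, 386, 90]) cube([68, 25, 1073]);
translate([1004, 386, 90]) cube([68, 25, 1073]);
translate([1254, 386, 90]) cube([68, 25, 1073]);
translate([1504, 386, 90]) cube([68, 25, 1073]);
translate([1754, 386, 90]) cube([68, 25, 1073]);
translate([2004, 386, 90]) cube([68, 25, 1073]);
translate([2254, 386, 90]) cube([68, 25, 1073]);


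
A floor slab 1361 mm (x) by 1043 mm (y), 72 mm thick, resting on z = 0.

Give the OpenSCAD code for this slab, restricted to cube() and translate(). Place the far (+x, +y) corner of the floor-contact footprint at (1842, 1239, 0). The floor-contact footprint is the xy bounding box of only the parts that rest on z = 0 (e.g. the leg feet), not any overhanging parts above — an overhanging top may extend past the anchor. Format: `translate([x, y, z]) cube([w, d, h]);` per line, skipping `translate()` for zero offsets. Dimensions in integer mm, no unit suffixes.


translate([481, 196, 0]) cube([1361, 1043, 72]);


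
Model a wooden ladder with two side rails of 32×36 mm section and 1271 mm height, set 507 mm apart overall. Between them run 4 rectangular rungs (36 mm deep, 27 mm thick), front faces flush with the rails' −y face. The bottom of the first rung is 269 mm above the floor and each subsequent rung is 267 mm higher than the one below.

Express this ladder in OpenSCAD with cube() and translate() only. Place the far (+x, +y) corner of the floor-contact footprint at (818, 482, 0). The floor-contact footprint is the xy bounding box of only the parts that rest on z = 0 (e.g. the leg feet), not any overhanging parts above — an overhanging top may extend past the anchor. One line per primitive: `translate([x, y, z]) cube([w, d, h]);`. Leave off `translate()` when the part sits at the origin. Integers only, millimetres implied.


translate([311, 446, 0]) cube([32, 36, 1271]);
translate([786, 446, 0]) cube([32, 36, 1271]);
translate([343, 446, 269]) cube([443, 36, 27]);
translate([343, 446, 536]) cube([443, 36, 27]);
translate([343, 446, 803]) cube([443, 36, 27]);
translate([343, 446, 1070]) cube([443, 36, 27]);


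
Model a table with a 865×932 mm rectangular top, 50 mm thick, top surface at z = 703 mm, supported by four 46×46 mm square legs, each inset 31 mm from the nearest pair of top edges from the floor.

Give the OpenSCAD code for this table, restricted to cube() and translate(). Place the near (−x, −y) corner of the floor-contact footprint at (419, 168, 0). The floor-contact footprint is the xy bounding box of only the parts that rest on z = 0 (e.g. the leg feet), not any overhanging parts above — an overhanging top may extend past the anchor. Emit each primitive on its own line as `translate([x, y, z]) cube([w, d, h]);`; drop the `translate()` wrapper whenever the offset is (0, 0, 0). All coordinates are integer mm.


translate([388, 137, 653]) cube([865, 932, 50]);
translate([419, 168, 0]) cube([46, 46, 653]);
translate([1176, 168, 0]) cube([46, 46, 653]);
translate([419, 992, 0]) cube([46, 46, 653]);
translate([1176, 992, 0]) cube([46, 46, 653]);


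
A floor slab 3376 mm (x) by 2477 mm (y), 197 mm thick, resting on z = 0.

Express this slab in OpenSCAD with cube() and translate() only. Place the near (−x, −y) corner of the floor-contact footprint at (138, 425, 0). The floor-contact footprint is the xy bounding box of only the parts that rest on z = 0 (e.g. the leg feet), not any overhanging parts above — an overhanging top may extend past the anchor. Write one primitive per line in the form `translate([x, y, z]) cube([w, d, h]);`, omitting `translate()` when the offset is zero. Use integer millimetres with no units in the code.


translate([138, 425, 0]) cube([3376, 2477, 197]);


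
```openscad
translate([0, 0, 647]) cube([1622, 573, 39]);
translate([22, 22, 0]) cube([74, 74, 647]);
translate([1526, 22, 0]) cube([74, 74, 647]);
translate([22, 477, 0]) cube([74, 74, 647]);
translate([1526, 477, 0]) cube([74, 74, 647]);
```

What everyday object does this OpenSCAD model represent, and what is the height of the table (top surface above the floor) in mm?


A table. The table height is 686 mm.

A 1622×573×39 slab sits at z = 647 on four 74 mm square posts — a table. The top surface is at 647 + 39 = 686 mm.


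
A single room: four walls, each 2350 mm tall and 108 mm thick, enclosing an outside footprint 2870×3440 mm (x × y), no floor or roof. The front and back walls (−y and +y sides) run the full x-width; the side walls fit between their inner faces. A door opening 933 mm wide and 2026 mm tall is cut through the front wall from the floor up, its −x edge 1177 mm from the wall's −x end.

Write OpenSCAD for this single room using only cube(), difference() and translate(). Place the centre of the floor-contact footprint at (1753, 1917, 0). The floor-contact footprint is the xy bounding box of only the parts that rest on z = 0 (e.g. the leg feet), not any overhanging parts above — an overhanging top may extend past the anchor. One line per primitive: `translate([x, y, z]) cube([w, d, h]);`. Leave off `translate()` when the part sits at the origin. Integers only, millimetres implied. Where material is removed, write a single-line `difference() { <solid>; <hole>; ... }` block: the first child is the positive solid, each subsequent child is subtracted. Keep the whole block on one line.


difference() { translate([318, 197, 0]) cube([2870, 108, 2350]); translate([1495, 197, 0]) cube([933, 108, 2026]); }
translate([318, 3529, 0]) cube([2870, 108, 2350]);
translate([318, 305, 0]) cube([108, 3224, 2350]);
translate([3080, 305, 0]) cube([108, 3224, 2350]);


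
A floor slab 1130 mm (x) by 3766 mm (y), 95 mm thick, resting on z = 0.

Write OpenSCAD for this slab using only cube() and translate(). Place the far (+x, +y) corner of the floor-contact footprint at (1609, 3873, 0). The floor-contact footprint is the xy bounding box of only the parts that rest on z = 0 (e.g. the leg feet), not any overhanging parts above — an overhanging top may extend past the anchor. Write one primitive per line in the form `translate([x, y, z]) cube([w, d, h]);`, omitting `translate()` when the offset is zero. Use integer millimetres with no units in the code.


translate([479, 107, 0]) cube([1130, 3766, 95]);


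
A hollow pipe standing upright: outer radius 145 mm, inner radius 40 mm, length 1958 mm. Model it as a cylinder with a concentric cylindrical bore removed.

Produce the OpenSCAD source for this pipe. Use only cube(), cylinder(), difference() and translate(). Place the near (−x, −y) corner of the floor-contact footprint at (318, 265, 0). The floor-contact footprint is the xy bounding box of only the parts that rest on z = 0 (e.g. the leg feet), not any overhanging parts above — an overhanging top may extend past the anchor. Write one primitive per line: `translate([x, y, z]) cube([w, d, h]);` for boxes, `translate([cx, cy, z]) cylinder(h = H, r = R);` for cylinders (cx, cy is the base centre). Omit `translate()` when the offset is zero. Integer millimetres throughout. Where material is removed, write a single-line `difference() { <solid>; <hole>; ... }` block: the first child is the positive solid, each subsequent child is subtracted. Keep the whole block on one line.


difference() { translate([463, 410, 0]) cylinder(h = 1958, r = 145); translate([463, 410, 0]) cylinder(h = 1958, r = 40); }


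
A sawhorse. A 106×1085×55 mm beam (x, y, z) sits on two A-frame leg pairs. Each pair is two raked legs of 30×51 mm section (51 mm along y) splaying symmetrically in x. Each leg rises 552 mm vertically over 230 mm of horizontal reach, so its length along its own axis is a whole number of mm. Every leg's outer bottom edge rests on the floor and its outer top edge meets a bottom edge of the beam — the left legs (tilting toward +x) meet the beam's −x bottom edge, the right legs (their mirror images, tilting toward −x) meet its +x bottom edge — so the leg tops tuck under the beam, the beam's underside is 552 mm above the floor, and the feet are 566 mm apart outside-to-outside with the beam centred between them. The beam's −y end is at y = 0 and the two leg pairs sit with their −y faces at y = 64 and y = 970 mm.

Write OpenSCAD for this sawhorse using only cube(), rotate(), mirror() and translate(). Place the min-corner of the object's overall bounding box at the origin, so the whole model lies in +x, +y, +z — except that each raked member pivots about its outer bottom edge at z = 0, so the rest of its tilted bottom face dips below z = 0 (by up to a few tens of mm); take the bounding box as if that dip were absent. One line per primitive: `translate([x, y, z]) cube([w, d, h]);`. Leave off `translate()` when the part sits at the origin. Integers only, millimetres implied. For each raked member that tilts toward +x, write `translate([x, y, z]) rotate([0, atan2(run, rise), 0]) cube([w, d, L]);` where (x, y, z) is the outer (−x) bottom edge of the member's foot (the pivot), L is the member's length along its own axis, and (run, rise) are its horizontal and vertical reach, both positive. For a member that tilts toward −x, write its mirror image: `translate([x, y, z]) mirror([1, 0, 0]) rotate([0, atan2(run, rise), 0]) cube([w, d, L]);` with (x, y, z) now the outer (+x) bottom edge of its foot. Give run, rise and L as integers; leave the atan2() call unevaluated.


translate([230, 0, 552]) cube([106, 1085, 55]);
translate([0, 64, 0]) rotate([0, atan2(230, 552), 0]) cube([30, 51, 598]);
translate([566, 64, 0]) mirror([1, 0, 0]) rotate([0, atan2(230, 552), 0]) cube([30, 51, 598]);
translate([0, 970, 0]) rotate([0, atan2(230, 552), 0]) cube([30, 51, 598]);
translate([566, 970, 0]) mirror([1, 0, 0]) rotate([0, atan2(230, 552), 0]) cube([30, 51, 598]);


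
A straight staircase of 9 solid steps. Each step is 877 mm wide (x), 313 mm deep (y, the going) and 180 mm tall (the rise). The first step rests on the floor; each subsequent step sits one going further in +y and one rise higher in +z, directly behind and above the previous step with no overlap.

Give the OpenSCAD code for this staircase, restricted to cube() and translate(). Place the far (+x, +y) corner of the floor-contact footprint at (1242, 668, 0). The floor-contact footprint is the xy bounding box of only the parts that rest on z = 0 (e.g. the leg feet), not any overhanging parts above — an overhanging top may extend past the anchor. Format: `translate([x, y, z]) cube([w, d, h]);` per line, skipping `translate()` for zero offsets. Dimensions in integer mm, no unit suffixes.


translate([365, 355, 0]) cube([877, 313, 180]);
translate([365, 668, 180]) cube([877, 313, 180]);
translate([365, 981, 360]) cube([877, 313, 180]);
translate([365, 1294, 540]) cube([877, 313, 180]);
translate([365, 1607, 720]) cube([877, 313, 180]);
translate([365, 1920, 900]) cube([877, 313, 180]);
translate([365, 2233, 1080]) cube([877, 313, 180]);
translate([365, 2546, 1260]) cube([877, 313, 180]);
translate([365, 2859, 1440]) cube([877, 313, 180]);


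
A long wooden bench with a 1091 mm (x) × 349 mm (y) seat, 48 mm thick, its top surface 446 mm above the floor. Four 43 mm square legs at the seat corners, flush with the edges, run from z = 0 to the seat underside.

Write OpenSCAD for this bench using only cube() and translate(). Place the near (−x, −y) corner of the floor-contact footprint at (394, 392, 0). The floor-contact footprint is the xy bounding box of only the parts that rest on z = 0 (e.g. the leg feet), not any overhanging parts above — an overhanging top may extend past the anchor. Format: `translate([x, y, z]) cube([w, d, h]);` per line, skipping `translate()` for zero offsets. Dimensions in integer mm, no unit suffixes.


// leg_h = 446 − 48 = 398
translate([394, 392, 398]) cube([1091, 349, 48]);
translate([394, 392, 0]) cube([43, 43, 398]);
translate([394, 698, 0]) cube([43, 43, 398]);
translate([1442, 392, 0]) cube([43, 43, 398]);
translate([1442, 698, 0]) cube([43, 43, 398]);


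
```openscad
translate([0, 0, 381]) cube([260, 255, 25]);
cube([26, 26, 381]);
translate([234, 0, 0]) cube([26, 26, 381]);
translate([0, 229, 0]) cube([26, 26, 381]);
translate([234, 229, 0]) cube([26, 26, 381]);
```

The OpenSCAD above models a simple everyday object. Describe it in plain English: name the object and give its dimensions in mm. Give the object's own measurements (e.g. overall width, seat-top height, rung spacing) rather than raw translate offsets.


A simple wooden stool: a rectangular seat 260 mm (x) by 255 mm (y), 25 mm thick, top face at z = 406 mm, on four square legs, each 26×26 mm in cross-section. The legs rest on z = 0, each flush with a corner of the seat.


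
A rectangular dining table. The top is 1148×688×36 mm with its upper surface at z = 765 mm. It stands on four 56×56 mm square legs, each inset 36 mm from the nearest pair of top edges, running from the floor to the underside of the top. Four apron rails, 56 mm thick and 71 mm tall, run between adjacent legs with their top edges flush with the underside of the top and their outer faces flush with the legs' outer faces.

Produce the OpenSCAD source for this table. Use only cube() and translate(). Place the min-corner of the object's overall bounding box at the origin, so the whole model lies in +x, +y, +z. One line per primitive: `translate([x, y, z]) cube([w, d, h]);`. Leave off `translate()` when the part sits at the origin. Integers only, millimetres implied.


// leg_h = 765 - 36 = 729
// apron z = 729 - 71 = 658
translate([0, 0, 729]) cube([1148, 688, 36]);
translate([36, 36, 0]) cube([56, 56, 729]);
translate([1056, 36, 0]) cube([56, 56, 729]);
translate([36, 596, 0]) cube([56, 56, 729]);
translate([1056, 596, 0]) cube([56, 56, 729]);
translate([92, 36, 658]) cube([964, 56, 71]);
translate([92, 596, 658]) cube([964, 56, 71]);
translate([36, 92, 658]) cube([56, 504, 71]);
translate([1056, 92, 658]) cube([56, 504, 71]);


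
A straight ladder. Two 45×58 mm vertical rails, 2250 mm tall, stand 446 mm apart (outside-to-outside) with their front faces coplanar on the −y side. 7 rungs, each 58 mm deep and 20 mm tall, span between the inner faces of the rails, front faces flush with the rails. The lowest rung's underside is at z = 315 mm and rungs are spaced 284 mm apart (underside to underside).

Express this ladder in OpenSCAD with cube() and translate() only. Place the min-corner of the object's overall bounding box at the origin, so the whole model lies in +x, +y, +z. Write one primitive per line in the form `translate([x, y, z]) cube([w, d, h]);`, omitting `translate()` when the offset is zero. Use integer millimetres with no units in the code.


cube([45, 58, 2250]);
translate([401, 0, 0]) cube([45, 58, 2250]);
translate([45, 0, 315]) cube([356, 58, 20]);
translate([45, 0, 599]) cube([356, 58, 20]);
translate([45, 0, 883]) cube([356, 58, 20]);
translate([45, 0, 1167]) cube([356, 58, 20]);
translate([45, 0, 1451]) cube([356, 58, 20]);
translate([45, 0, 1735]) cube([356, 58, 20]);
translate([45, 0, 2019]) cube([356, 58, 20]);


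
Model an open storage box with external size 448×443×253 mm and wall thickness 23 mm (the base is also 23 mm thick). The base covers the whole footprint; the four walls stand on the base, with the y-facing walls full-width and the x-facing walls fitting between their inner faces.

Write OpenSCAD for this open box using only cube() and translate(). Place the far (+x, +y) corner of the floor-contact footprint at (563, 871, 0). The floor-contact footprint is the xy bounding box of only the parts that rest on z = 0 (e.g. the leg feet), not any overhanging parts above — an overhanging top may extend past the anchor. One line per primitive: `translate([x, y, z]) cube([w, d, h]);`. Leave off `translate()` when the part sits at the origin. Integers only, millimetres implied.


translate([115, 428, 0]) cube([448, 443, 23]);
translate([115, 428, 23]) cube([448, 23, 230]);
translate([115, 848, 23]) cube([448, 23, 230]);
translate([115, 451, 23]) cube([23, 397, 230]);
translate([540, 451, 23]) cube([23, 397, 230]);


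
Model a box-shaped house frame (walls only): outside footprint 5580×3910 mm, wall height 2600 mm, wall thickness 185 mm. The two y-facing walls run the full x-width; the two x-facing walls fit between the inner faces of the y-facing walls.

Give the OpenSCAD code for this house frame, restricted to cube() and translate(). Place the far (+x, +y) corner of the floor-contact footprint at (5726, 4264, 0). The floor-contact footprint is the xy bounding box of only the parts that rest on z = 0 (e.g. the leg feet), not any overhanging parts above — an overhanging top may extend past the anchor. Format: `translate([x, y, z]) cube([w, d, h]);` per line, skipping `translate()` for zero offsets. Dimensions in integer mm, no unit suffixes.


translate([146, 354, 0]) cube([5580, 185, 2600]);
translate([146, 4079, 0]) cube([5580, 185, 2600]);
translate([146, 539, 0]) cube([185, 3540, 2600]);
translate([5541, 539, 0]) cube([185, 3540, 2600]);


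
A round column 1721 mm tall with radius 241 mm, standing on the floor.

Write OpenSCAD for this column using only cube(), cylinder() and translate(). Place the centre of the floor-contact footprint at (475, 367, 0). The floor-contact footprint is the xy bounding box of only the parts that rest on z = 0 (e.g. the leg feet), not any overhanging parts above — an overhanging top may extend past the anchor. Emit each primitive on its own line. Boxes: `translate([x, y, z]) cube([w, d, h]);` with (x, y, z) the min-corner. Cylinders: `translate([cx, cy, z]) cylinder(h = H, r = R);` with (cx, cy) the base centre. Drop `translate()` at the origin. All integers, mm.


translate([475, 367, 0]) cylinder(h = 1721, r = 241);


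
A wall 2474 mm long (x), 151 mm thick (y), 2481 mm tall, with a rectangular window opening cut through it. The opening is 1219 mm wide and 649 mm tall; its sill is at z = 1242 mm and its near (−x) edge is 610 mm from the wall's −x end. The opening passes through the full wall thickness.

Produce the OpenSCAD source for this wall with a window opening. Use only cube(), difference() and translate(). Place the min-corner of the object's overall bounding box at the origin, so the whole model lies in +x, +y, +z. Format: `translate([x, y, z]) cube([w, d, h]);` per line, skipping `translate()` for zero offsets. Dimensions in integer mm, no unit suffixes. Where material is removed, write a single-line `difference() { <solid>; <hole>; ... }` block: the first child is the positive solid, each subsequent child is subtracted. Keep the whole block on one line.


difference() { cube([2474, 151, 2481]); translate([610, 0, 1242]) cube([1219, 151, 649]); }


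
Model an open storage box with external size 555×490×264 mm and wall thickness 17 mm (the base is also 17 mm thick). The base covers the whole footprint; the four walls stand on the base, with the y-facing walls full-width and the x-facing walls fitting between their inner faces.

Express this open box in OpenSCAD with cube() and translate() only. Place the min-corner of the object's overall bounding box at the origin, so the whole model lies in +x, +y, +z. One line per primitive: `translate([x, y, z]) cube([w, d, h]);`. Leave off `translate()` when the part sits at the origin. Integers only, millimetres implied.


cube([555, 490, 17]);
translate([0, 0, 17]) cube([555, 17, 247]);
translate([0, 473, 17]) cube([555, 17, 247]);
translate([0, 17, 17]) cube([17, 456, 247]);
translate([538, 17, 17]) cube([17, 456, 247]);
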